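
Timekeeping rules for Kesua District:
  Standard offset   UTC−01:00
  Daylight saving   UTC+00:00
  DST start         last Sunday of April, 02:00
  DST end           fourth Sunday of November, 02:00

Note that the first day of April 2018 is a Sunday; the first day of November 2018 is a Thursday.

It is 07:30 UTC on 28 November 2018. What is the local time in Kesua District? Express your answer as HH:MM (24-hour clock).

1 April 2018 is a Sunday, so Sundays fall on 1, 8, 15, 22, 29; the last is April 29.
1 November 2018 is a Thursday, so the first Sunday is November 4 and the fourth is November 25.
At the standard offset (UTC−01:00), 07:30 UTC − 1h = 06:30 Kesua District standard time.
The standard-time date in Kesua District, 28 November 2018, does not fall between 29 April and 25 November, so daylight saving is not in effect and Kesua District is at UTC−01:00.
07:30 UTC − 1h = 06:30 local.

06:30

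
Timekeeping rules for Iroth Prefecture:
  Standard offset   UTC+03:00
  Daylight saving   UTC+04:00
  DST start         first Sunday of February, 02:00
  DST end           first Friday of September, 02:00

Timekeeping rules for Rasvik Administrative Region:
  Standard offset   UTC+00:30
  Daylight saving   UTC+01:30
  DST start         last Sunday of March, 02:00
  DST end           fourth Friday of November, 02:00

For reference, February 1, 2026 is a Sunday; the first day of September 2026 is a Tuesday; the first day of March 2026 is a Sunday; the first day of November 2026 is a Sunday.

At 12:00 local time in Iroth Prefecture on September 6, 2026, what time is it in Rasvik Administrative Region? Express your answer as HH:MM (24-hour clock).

1 February 2026 is a Sunday, so the first Sunday is February 1.
1 September 2026 is a Tuesday, so the first Friday is September 4.
September 6, 2026 is outside the daylight-saving period (1 February – 4 September), so Iroth Prefecture is on standard time, UTC+03:00.
12:00 Iroth Prefecture − 3h = 09:00 UTC.
1 March 2026 is a Sunday, so Sundays fall on 1, 8, 15, 22, 29; the last is March 29.
1 November 2026 is a Sunday, so the first Friday is November 6 and the fourth is November 27.
At the standard offset (UTC+00:30), 09:00 UTC + 0h30m = 09:30 Rasvik Administrative Region standard time.
The standard-time date in Rasvik Administrative Region, September 6, 2026, lies within the daylight-saving period (29 March – 27 November), so Rasvik Administrative Region is on daylight time, UTC+01:30.
09:00 UTC + 1h30m = 10:30 Rasvik Administrative Region.

10:30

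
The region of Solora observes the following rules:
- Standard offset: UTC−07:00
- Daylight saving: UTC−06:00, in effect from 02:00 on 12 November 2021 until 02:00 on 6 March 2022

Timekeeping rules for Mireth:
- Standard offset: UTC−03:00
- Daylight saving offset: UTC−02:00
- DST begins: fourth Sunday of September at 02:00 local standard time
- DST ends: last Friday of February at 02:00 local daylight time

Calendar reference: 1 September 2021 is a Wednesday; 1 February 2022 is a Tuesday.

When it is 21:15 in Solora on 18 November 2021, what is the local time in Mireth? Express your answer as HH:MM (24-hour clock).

01:15

18 November 2021 falls between 12 November 2021 and 6 March 2022, so daylight saving is in effect and Solora is at UTC−06:00.
21:15 Solora + 6h = 03:15 UTC (rolling into the next day, 19 November 2021).
1 September 2021 is a Wednesday, so the first Sunday is September 5 and the fourth is September 26.
1 February 2022 is a Tuesday, so Fridays fall on 4, 11, 18, 25; the last is February 25.
At the standard offset (UTC−03:00), 03:15 UTC − 3h = 00:15 Mireth standard time.
Daylight saving runs 26 September 2021 – 25 February 2022; the standard-time date in Mireth, 19 November 2021, is inside that window, so Mireth is at UTC−02:00.
03:15 UTC − 2h = 01:15 Mireth.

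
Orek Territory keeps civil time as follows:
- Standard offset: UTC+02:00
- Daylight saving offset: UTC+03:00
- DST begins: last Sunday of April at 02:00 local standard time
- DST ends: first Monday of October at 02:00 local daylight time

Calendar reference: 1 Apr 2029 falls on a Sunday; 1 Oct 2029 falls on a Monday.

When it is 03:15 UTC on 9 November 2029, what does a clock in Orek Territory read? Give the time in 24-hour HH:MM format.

1 April 2029 is a Sunday, so Sundays fall on 1, 8, 15, 22, 29; the last is April 29.
1 October 2029 is a Monday, so the first Monday is October 1.
At the standard offset (UTC+02:00), 03:15 UTC + 2h = 05:15 Orek Territory standard time.
The standard-time date in Orek Territory, 9 November 2029, is outside the daylight-saving period (29 April – 1 October), so Orek Territory is on standard time, UTC+02:00.
03:15 UTC + 2h = 05:15 local.

05:15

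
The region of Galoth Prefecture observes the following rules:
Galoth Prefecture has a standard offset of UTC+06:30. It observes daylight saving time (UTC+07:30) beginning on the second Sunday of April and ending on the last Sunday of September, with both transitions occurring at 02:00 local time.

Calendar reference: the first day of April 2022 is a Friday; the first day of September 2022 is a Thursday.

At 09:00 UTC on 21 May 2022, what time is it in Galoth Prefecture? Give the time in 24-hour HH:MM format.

16:30

1 April 2022 is a Friday, so the first Sunday is April 3 and the second is April 10.
1 September 2022 is a Thursday, so Sundays fall on 4, 11, 18, 25; the last is September 25.
At the standard offset (UTC+06:30), 09:00 UTC + 6h30m = 15:30 Galoth Prefecture standard time.
The standard-time date in Galoth Prefecture, 21 May 2022, falls between 10 April and 25 September, so daylight saving is in effect and Galoth Prefecture is at UTC+07:30.
09:00 UTC + 7h30m = 16:30 local.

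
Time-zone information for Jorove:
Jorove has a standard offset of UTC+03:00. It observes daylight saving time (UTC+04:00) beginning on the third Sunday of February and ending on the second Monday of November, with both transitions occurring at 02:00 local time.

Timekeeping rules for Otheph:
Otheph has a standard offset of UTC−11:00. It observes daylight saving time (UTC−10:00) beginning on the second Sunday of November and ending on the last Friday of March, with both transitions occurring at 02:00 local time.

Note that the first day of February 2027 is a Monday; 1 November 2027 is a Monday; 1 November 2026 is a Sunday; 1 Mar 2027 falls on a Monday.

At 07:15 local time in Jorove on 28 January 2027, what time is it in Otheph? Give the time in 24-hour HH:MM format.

1 February 2027 is a Monday, so the first Sunday is February 7 and the third is February 21.
1 November 2027 is a Monday, so the first Monday is November 1 and the second is November 8.
Daylight saving runs 21 February – 8 November; 28 January 2027 is outside that window, so Jorove is on standard time at UTC+03:00.
07:15 Jorove − 3h = 04:15 UTC.
1 November 2026 is a Sunday, so the first Sunday is November 1 and the second is November 8.
1 March 2027 is a Monday, so Fridays fall on 5, 12, 19, 26; the last is March 26.
At the standard offset (UTC−11:00), 04:15 UTC − 11h = 17:15 Otheph standard time (rolling into the previous day, 27 January 2027).
The standard-time date in Otheph, 27 January 2027, lies within the daylight-saving period (8 November 2026 – 26 March 2027), so Otheph is on daylight time, UTC−10:00.
04:15 UTC − 10h = 18:15 Otheph (rolling into the previous day, 27 January 2027).

18:15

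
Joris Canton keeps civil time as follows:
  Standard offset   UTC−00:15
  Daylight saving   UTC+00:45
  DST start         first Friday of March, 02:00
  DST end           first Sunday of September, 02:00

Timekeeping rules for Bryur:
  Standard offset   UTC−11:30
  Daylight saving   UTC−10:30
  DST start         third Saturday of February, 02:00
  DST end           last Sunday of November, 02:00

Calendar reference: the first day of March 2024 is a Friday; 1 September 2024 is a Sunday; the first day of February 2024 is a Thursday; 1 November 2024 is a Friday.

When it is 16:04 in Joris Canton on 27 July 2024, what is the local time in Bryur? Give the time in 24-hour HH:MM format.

1 March 2024 is a Friday, so the first Friday is March 1.
1 September 2024 is a Sunday, so the first Sunday is September 1.
27 July 2024 lies within the daylight-saving period (1 March – 1 September), so Joris Canton is on daylight time, UTC+00:45.
16:04 Joris Canton − 0h45m = 15:19 UTC.
1 February 2024 is a Thursday, so the first Saturday is February 3 and the third is February 17.
1 November 2024 is a Friday, so Sundays fall on 3, 10, 17, 24; the last is November 24.
At the standard offset (UTC−11:30), 15:19 UTC − 11h30m = 03:49 Bryur standard time.
Daylight saving runs 17 February – 24 November; the standard-time date in Bryur, 27 July 2024, is inside that window, so Bryur is at UTC−10:30.
15:19 UTC − 10h30m = 04:49 Bryur.

04:49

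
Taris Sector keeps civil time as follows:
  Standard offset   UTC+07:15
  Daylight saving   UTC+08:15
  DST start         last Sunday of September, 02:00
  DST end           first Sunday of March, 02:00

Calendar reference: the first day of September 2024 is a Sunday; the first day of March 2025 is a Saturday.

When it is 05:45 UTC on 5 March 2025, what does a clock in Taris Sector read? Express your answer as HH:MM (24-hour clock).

13:00

1 September 2024 is a Sunday, so Sundays fall on 1, 8, 15, 22, 29; the last is September 29.
1 March 2025 is a Saturday, so the first Sunday is March 2.
At the standard offset (UTC+07:15), 05:45 UTC + 7h15m = 13:00 Taris Sector standard time.
The standard-time date in Taris Sector, 5 March 2025, is outside the daylight-saving period (29 September 2024 – 2 March 2025), so Taris Sector is on standard time, UTC+07:15.
05:45 UTC + 7h15m = 13:00 local.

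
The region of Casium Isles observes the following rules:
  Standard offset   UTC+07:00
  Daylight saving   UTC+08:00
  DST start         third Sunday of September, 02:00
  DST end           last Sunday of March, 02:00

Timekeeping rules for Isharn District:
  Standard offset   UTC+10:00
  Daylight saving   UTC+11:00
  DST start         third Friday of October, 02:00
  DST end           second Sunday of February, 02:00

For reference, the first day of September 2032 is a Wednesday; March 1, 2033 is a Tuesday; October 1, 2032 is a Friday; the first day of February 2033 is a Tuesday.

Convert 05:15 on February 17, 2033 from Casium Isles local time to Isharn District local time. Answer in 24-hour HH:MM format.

07:15

1 September 2032 is a Wednesday, so the first Sunday is September 5 and the third is September 19.
1 March 2033 is a Tuesday, so Sundays fall on 6, 13, 20, 27; the last is March 27.
February 17, 2033 lies within the daylight-saving period (19 September 2032 – 27 March 2033), so Casium Isles is on daylight time, UTC+08:00.
05:15 Casium Isles − 8h = 21:15 UTC (rolling into the previous day, 16 February 2033).
1 October 2032 is a Friday, so the first Friday is October 1 and the third is October 15.
1 February 2033 is a Tuesday, so the first Sunday is February 6 and the second is February 13.
At the standard offset (UTC+10:00), 21:15 UTC + 10h = 07:15 Isharn District standard time (rolling into the next day, 17 February 2033).
Daylight saving runs 15 October 2032 – 13 February 2033; the standard-time date in Isharn District, February 17, 2033, is outside that window, so Isharn District is on standard time at UTC+10:00.
21:15 UTC + 10h = 07:15 Isharn District (rolling into the next day, 17 February 2033).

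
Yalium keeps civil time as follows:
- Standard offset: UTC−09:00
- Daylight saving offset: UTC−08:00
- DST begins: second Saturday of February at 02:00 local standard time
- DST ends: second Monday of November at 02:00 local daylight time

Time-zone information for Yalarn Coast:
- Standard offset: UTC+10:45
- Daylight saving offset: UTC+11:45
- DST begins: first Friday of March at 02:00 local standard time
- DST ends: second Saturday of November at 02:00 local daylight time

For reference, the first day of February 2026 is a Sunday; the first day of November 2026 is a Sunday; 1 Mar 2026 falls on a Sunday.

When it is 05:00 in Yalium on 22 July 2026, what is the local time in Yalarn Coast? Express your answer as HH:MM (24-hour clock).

00:45

1 February 2026 is a Sunday, so the first Saturday is February 7 and the second is February 14.
1 November 2026 is a Sunday, so the first Monday is November 2 and the second is November 9.
22 July 2026 lies within the daylight-saving period (14 February – 9 November), so Yalium is on daylight time, UTC−08:00.
05:00 Yalium + 8h = 13:00 UTC.
1 March 2026 is a Sunday, so the first Friday is March 6.
1 November 2026 is a Sunday, so the first Saturday is November 7 and the second is November 14.
At the standard offset (UTC+10:45), 13:00 UTC + 10h45m = 23:45 Yalarn Coast standard time.
The standard-time date in Yalarn Coast, 22 July 2026, lies within the daylight-saving period (6 March – 14 November), so Yalarn Coast is on daylight time, UTC+11:45.
13:00 UTC + 11h45m = 00:45 Yalarn Coast (rolling into the next day, 23 July 2026).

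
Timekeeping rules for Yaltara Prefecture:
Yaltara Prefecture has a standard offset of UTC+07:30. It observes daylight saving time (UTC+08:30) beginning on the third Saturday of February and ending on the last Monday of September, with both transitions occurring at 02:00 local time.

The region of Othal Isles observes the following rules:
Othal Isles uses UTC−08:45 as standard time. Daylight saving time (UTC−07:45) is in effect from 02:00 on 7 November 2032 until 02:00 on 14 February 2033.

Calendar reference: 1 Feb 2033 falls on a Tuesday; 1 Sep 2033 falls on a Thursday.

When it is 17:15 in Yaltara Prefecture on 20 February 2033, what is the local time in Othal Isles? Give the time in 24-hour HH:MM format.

00:00

1 February 2033 is a Tuesday, so the first Saturday is February 5 and the third is February 19.
1 September 2033 is a Thursday, so Mondays fall on 5, 12, 19, 26; the last is September 26.
20 February 2033 falls between 19 February and 26 September, so daylight saving is in effect and Yaltara Prefecture is at UTC+08:30.
17:15 Yaltara Prefecture − 8h30m = 08:45 UTC.
At the standard offset (UTC−08:45), 08:45 UTC − 8h45m = 00:00 Othal Isles standard time.
Daylight saving runs 7 November 2032 – 14 February 2033; the standard-time date in Othal Isles, 20 February 2033, is outside that window, so Othal Isles is on standard time at UTC−08:45.
08:45 UTC − 8h45m = 00:00 Othal Isles.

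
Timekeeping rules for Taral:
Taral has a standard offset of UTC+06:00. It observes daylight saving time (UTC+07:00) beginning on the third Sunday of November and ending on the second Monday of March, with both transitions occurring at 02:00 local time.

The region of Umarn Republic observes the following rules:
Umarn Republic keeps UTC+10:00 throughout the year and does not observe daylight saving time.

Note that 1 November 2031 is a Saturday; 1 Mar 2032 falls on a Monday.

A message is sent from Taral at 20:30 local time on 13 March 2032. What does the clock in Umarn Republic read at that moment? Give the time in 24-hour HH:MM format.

00:30

1 November 2031 is a Saturday, so the first Sunday is November 2 and the third is November 16.
1 March 2032 is a Monday, so the first Monday is March 1 and the second is March 8.
13 March 2032 does not fall between 16 November 2031 and 8 March 2032, so daylight saving is not in effect and Taral is at UTC+06:00.
20:30 Taral − 6h = 14:30 UTC.
Umarn Republic has no daylight saving, so its offset is UTC+10:00 year-round.
14:30 UTC + 10h = 00:30 Umarn Republic (rolling into the next day, 14 March 2032).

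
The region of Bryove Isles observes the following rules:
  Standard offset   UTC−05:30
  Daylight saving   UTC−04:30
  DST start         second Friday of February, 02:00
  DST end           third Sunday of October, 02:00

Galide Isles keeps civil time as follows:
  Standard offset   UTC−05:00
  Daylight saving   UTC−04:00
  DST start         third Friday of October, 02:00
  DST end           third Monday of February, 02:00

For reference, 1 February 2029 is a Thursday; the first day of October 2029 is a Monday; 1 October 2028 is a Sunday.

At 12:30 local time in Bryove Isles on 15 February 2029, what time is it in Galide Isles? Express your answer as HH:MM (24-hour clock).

13:00

1 February 2029 is a Thursday, so the first Friday is February 2 and the second is February 9.
1 October 2029 is a Monday, so the first Sunday is October 7 and the third is October 21.
15 February 2029 lies within the daylight-saving period (9 February – 21 October), so Bryove Isles is on daylight time, UTC−04:30.
12:30 Bryove Isles + 4h30m = 17:00 UTC.
1 October 2028 is a Sunday, so the first Friday is October 6 and the third is October 20.
1 February 2029 is a Thursday, so the first Monday is February 5 and the third is February 19.
At the standard offset (UTC−05:00), 17:00 UTC − 5h = 12:00 Galide Isles standard time.
The standard-time date in Galide Isles, 15 February 2029, falls between 20 October 2028 and 19 February 2029, so daylight saving is in effect and Galide Isles is at UTC−04:00.
17:00 UTC − 4h = 13:00 Galide Isles.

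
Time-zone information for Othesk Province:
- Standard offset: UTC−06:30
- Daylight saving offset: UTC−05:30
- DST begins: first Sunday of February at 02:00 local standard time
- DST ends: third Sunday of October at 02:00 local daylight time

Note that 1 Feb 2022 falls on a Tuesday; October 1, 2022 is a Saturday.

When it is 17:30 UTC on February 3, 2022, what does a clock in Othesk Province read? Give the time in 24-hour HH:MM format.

11:00

1 February 2022 is a Tuesday, so the first Sunday is February 6.
1 October 2022 is a Saturday, so the first Sunday is October 2 and the third is October 16.
At the standard offset (UTC−06:30), 17:30 UTC − 6h30m = 11:00 Othesk Province standard time.
Daylight saving runs 6 February – 16 October; the standard-time date in Othesk Province, February 3, 2022, is outside that window, so Othesk Province is on standard time at UTC−06:30.
17:30 UTC − 6h30m = 11:00 local.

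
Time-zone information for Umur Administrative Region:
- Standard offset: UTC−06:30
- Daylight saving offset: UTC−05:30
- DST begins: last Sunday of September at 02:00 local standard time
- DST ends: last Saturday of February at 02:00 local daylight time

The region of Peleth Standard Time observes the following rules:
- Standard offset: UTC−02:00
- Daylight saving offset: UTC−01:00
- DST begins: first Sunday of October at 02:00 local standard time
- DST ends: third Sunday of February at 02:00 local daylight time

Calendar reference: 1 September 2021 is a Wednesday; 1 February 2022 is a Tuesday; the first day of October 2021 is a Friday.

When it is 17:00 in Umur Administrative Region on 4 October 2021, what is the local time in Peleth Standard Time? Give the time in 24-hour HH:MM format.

21:30

1 September 2021 is a Wednesday, so Sundays fall on 5, 12, 19, 26; the last is September 26.
1 February 2022 is a Tuesday, so Saturdays fall on 5, 12, 19, 26; the last is February 26.
4 October 2021 lies within the daylight-saving period (26 September 2021 – 26 February 2022), so Umur Administrative Region is on daylight time, UTC−05:30.
17:00 Umur Administrative Region + 5h30m = 22:30 UTC.
1 October 2021 is a Friday, so the first Sunday is October 3.
1 February 2022 is a Tuesday, so the first Sunday is February 6 and the third is February 20.
At the standard offset (UTC−02:00), 22:30 UTC − 2h = 20:30 Peleth Standard Time standard time.
The standard-time date in Peleth Standard Time, 4 October 2021, falls between 3 October 2021 and 20 February 2022, so daylight saving is in effect and Peleth Standard Time is at UTC−01:00.
22:30 UTC − 1h = 21:30 Peleth Standard Time.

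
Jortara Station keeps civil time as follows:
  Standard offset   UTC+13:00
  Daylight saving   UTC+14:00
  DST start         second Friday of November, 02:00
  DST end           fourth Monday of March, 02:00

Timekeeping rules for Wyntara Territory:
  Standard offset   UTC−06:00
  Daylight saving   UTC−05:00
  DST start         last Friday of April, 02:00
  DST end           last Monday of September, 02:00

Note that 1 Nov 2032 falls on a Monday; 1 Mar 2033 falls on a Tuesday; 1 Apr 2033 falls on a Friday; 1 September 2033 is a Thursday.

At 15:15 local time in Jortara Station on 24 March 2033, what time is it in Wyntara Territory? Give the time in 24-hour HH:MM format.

1 November 2032 is a Monday, so the first Friday is November 5 and the second is November 12.
1 March 2033 is a Tuesday, so the first Monday is March 7 and the fourth is March 28.
Daylight saving runs 12 November 2032 – 28 March 2033; 24 March 2033 is inside that window, so Jortara Station is at UTC+14:00.
15:15 Jortara Station − 14h = 01:15 UTC.
1 April 2033 is a Friday, so Fridays fall on 1, 8, 15, 22, 29; the last is April 29.
1 September 2033 is a Thursday, so Mondays fall on 5, 12, 19, 26; the last is September 26.
At the standard offset (UTC−06:00), 01:15 UTC − 6h = 19:15 Wyntara Territory standard time (rolling into the previous day, 23 March 2033).
The standard-time date in Wyntara Territory, 23 March 2033, does not fall between 29 April and 26 September, so daylight saving is not in effect and Wyntara Territory is at UTC−06:00.
01:15 UTC − 6h = 19:15 Wyntara Territory (rolling into the previous day, 23 March 2033).

19:15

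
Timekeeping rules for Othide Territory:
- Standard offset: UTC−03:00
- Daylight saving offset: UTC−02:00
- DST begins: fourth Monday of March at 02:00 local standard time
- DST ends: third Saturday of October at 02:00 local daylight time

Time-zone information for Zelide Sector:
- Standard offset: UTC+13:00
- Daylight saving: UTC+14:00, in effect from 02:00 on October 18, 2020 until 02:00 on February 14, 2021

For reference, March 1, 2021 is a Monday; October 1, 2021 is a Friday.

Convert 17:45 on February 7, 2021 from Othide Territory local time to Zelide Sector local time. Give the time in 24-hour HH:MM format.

1 March 2021 is a Monday, so the first Monday is March 1 and the fourth is March 22.
1 October 2021 is a Friday, so the first Saturday is October 2 and the third is October 16.
February 7, 2021 does not fall between 22 March and 16 October, so daylight saving is not in effect and Othide Territory is at UTC−03:00.
17:45 Othide Territory + 3h = 20:45 UTC.
At the standard offset (UTC+13:00), 20:45 UTC + 13h = 09:45 Zelide Sector standard time (rolling into the next day, 8 February 2021).
Daylight saving runs 18 October 2020 – 14 February 2021; the standard-time date in Zelide Sector, February 8, 2021, is inside that window, so Zelide Sector is at UTC+14:00.
20:45 UTC + 14h = 10:45 Zelide Sector (rolling into the next day, 8 February 2021).

10:45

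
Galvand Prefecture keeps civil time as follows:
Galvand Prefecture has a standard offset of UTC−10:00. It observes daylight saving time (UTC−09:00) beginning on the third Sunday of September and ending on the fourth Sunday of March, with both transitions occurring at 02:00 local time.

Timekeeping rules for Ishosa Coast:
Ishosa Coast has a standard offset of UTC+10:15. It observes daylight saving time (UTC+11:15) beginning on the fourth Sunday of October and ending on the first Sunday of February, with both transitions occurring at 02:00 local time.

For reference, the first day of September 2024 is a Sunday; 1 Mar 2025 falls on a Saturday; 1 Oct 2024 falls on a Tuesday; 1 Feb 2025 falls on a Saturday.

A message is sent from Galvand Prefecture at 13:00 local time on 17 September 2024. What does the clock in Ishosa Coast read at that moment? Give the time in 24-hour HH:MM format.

1 September 2024 is a Sunday, so the first Sunday is September 1 and the third is September 15.
1 March 2025 is a Saturday, so the first Sunday is March 2 and the fourth is March 23.
17 September 2024 lies within the daylight-saving period (15 September 2024 – 23 March 2025), so Galvand Prefecture is on daylight time, UTC−09:00.
13:00 Galvand Prefecture + 9h = 22:00 UTC.
1 October 2024 is a Tuesday, so the first Sunday is October 6 and the fourth is October 27.
1 February 2025 is a Saturday, so the first Sunday is February 2.
At the standard offset (UTC+10:15), 22:00 UTC + 10h15m = 08:15 Ishosa Coast standard time (rolling into the next day, 18 September 2024).
The standard-time date in Ishosa Coast, 18 September 2024, does not fall between 27 October 2024 and 2 February 2025, so daylight saving is not in effect and Ishosa Coast is at UTC+10:15.
22:00 UTC + 10h15m = 08:15 Ishosa Coast (rolling into the next day, 18 September 2024).

08:15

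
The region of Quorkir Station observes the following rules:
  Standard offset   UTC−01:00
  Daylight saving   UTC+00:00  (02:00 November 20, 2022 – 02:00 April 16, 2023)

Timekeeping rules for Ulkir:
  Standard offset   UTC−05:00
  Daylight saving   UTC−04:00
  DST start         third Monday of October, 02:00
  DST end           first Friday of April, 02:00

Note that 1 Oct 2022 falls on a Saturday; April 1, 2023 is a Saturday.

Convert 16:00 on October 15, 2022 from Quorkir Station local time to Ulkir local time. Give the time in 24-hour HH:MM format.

12:00

Daylight saving runs 20 November 2022 – 16 April 2023; October 15, 2022 is outside that window, so Quorkir Station is on standard time at UTC−01:00.
16:00 Quorkir Station + 1h = 17:00 UTC.
1 October 2022 is a Saturday, so the first Monday is October 3 and the third is October 17.
1 April 2023 is a Saturday, so the first Friday is April 7.
At the standard offset (UTC−05:00), 17:00 UTC − 5h = 12:00 Ulkir standard time.
The standard-time date in Ulkir, October 15, 2022, is outside the daylight-saving period (17 October 2022 – 7 April 2023), so Ulkir is on standard time, UTC−05:00.
17:00 UTC − 5h = 12:00 Ulkir.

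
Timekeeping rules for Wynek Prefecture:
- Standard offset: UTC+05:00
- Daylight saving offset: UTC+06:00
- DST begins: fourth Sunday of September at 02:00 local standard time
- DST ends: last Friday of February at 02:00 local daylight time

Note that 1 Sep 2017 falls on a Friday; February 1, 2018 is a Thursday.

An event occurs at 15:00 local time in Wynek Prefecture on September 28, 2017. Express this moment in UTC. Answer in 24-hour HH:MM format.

1 September 2017 is a Friday, so the first Sunday is September 3 and the fourth is September 24.
1 February 2018 is a Thursday, so Fridays fall on 2, 9, 16, 23; the last is February 23.
Daylight saving runs 24 September 2017 – 23 February 2018; September 28, 2017 is inside that window, so Wynek Prefecture is at UTC+06:00.
15:00 local − 6h = 09:00 UTC.

09:00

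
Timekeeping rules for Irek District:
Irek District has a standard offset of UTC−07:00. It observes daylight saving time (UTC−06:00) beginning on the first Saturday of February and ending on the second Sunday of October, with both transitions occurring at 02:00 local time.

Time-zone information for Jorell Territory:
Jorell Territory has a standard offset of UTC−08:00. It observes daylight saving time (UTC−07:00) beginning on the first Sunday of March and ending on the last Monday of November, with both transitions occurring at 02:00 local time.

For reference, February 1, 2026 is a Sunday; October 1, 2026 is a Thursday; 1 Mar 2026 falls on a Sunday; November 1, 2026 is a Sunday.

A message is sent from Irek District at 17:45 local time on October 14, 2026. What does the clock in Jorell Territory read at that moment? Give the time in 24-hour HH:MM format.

17:45

1 February 2026 is a Sunday, so the first Saturday is February 7.
1 October 2026 is a Thursday, so the first Sunday is October 4 and the second is October 11.
October 14, 2026 is outside the daylight-saving period (7 February – 11 October), so Irek District is on standard time, UTC−07:00.
17:45 Irek District + 7h = 00:45 UTC (rolling into the next day, 15 October 2026).
1 March 2026 is a Sunday, so the first Sunday is March 1.
1 November 2026 is a Sunday, so Mondays fall on 2, 9, 16, 23, 30; the last is November 30.
At the standard offset (UTC−08:00), 00:45 UTC − 8h = 16:45 Jorell Territory standard time (rolling into the previous day, 14 October 2026).
Daylight saving runs 1 March – 30 November; the standard-time date in Jorell Territory, October 14, 2026, is inside that window, so Jorell Territory is at UTC−07:00.
00:45 UTC − 7h = 17:45 Jorell Territory (rolling into the previous day, 14 October 2026).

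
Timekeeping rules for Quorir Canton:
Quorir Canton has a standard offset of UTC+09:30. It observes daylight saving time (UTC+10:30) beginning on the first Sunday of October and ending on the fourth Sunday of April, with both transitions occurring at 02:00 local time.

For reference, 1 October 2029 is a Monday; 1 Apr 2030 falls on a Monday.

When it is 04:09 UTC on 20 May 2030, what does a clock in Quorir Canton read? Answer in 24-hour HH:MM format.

1 October 2029 is a Monday, so the first Sunday is October 7.
1 April 2030 is a Monday, so the first Sunday is April 7 and the fourth is April 28.
At the standard offset (UTC+09:30), 04:09 UTC + 9h30m = 13:39 Quorir Canton standard time.
The standard-time date in Quorir Canton, 20 May 2030, is outside the daylight-saving period (7 October 2029 – 28 April 2030), so Quorir Canton is on standard time, UTC+09:30.
04:09 UTC + 9h30m = 13:39 local.

13:39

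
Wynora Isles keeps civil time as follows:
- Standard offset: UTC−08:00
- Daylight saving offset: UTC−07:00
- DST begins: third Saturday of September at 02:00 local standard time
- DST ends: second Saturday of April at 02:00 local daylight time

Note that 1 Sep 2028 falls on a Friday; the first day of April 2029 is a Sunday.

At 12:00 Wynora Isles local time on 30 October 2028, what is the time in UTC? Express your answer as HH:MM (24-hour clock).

19:00

1 September 2028 is a Friday, so the first Saturday is September 2 and the third is September 16.
1 April 2029 is a Sunday, so the first Saturday is April 7 and the second is April 14.
30 October 2028 falls between 16 September 2028 and 14 April 2029, so daylight saving is in effect and Wynora Isles is at UTC−07:00.
12:00 local + 7h = 19:00 UTC.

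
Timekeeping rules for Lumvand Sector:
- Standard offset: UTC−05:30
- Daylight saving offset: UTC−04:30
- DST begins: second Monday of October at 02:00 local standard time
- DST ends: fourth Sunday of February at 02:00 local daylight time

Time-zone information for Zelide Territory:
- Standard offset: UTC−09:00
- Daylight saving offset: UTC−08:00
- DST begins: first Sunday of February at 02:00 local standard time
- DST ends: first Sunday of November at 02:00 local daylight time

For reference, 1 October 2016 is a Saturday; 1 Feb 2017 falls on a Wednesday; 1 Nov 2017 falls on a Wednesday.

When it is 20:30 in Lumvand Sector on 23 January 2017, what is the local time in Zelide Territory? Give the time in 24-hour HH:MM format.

1 October 2016 is a Saturday, so the first Monday is October 3 and the second is October 10.
1 February 2017 is a Wednesday, so the first Sunday is February 5 and the fourth is February 26.
23 January 2017 lies within the daylight-saving period (10 October 2016 – 26 February 2017), so Lumvand Sector is on daylight time, UTC−04:30.
20:30 Lumvand Sector + 4h30m = 01:00 UTC (rolling into the next day, 24 January 2017).
1 February 2017 is a Wednesday, so the first Sunday is February 5.
1 November 2017 is a Wednesday, so the first Sunday is November 5.
At the standard offset (UTC−09:00), 01:00 UTC − 9h = 16:00 Zelide Territory standard time (rolling into the previous day, 23 January 2017).
Daylight saving runs 5 February – 5 November; the standard-time date in Zelide Territory, 23 January 2017, is outside that window, so Zelide Territory is on standard time at UTC−09:00.
01:00 UTC − 9h = 16:00 Zelide Territory (rolling into the previous day, 23 January 2017).

16:00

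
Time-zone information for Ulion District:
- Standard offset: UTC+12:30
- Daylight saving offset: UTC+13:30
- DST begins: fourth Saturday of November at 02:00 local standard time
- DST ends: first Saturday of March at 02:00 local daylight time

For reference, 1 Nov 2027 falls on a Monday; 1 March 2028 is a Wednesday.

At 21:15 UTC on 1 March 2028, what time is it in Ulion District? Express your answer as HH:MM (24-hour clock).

10:45

1 November 2027 is a Monday, so the first Saturday is November 6 and the fourth is November 27.
1 March 2028 is a Wednesday, so the first Saturday is March 4.
At the standard offset (UTC+12:30), 21:15 UTC + 12h30m = 09:45 Ulion District standard time (rolling into the next day, 2 March 2028).
The standard-time date in Ulion District, 2 March 2028, falls between 27 November 2027 and 4 March 2028, so daylight saving is in effect and Ulion District is at UTC+13:30.
21:15 UTC + 13h30m = 10:45 local (rolling into the next day, 2 March 2028).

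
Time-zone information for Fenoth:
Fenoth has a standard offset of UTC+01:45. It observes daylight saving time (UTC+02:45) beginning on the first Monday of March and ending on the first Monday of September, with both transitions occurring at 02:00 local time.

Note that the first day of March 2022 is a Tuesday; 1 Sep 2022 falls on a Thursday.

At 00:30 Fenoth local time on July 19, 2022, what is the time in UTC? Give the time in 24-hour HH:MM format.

1 March 2022 is a Tuesday, so the first Monday is March 7.
1 September 2022 is a Thursday, so the first Monday is September 5.
July 19, 2022 falls between 7 March and 5 September, so daylight saving is in effect and Fenoth is at UTC+02:45.
00:30 local − 2h45m = 21:45 UTC (rolling into the previous day, 18 July 2022).

21:45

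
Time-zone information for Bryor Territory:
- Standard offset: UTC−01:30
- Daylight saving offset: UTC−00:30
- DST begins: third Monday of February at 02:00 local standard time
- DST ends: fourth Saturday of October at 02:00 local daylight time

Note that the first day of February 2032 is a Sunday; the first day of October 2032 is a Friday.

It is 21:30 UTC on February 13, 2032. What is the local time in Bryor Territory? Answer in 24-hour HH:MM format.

20:00

1 February 2032 is a Sunday, so the first Monday is February 2 and the third is February 16.
1 October 2032 is a Friday, so the first Saturday is October 2 and the fourth is October 23.
At the standard offset (UTC−01:30), 21:30 UTC − 1h30m = 20:00 Bryor Territory standard time.
Daylight saving runs 16 February – 23 October; the standard-time date in Bryor Territory, February 13, 2032, is outside that window, so Bryor Territory is on standard time at UTC−01:30.
21:30 UTC − 1h30m = 20:00 local.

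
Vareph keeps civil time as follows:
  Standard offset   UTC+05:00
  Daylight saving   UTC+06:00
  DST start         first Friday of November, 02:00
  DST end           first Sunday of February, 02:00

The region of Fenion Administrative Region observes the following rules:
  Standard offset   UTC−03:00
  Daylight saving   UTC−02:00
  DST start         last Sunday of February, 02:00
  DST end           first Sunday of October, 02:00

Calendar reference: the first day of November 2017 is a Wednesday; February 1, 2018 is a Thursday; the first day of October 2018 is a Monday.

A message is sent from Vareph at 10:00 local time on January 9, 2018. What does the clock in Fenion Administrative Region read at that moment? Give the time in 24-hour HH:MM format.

01:00

1 November 2017 is a Wednesday, so the first Friday is November 3.
1 February 2018 is a Thursday, so the first Sunday is February 4.
January 9, 2018 lies within the daylight-saving period (3 November 2017 – 4 February 2018), so Vareph is on daylight time, UTC+06:00.
10:00 Vareph − 6h = 04:00 UTC.
1 February 2018 is a Thursday, so Sundays fall on 4, 11, 18, 25; the last is February 25.
1 October 2018 is a Monday, so the first Sunday is October 7.
At the standard offset (UTC−03:00), 04:00 UTC − 3h = 01:00 Fenion Administrative Region standard time.
The standard-time date in Fenion Administrative Region, January 9, 2018, does not fall between 25 February and 7 October, so daylight saving is not in effect and Fenion Administrative Region is at UTC−03:00.
04:00 UTC − 3h = 01:00 Fenion Administrative Region.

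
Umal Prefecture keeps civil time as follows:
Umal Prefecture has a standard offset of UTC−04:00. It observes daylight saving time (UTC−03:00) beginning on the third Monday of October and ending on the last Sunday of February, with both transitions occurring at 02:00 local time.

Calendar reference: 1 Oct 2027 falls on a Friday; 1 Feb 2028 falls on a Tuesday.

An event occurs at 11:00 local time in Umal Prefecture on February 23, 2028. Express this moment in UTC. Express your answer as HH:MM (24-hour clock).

1 October 2027 is a Friday, so the first Monday is October 4 and the third is October 18.
1 February 2028 is a Tuesday, so Sundays fall on 6, 13, 20, 27; the last is February 27.
February 23, 2028 lies within the daylight-saving period (18 October 2027 – 27 February 2028), so Umal Prefecture is on daylight time, UTC−03:00.
11:00 local + 3h = 14:00 UTC.

14:00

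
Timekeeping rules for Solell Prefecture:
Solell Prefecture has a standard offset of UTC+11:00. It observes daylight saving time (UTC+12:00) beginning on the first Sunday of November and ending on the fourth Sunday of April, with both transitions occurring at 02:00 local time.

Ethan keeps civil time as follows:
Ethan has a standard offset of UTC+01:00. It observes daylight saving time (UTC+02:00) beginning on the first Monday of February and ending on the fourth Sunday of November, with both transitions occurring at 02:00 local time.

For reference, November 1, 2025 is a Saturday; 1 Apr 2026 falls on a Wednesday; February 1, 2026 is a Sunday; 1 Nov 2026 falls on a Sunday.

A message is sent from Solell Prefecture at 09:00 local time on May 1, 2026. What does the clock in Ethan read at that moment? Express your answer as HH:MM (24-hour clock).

1 November 2025 is a Saturday, so the first Sunday is November 2.
1 April 2026 is a Wednesday, so the first Sunday is April 5 and the fourth is April 26.
May 1, 2026 is outside the daylight-saving period (2 November 2025 – 26 April 2026), so Solell Prefecture is on standard time, UTC+11:00.
09:00 Solell Prefecture − 11h = 22:00 UTC (rolling into the previous day, 30 April 2026).
1 February 2026 is a Sunday, so the first Monday is February 2.
1 November 2026 is a Sunday, so the first Sunday is November 1 and the fourth is November 22.
At the standard offset (UTC+01:00), 22:00 UTC + 1h = 23:00 Ethan standard time.
Daylight saving runs 2 February – 22 November; the standard-time date in Ethan, April 30, 2026, is inside that window, so Ethan is at UTC+02:00.
22:00 UTC + 2h = 00:00 Ethan (rolling into the next day, 1 May 2026).

00:00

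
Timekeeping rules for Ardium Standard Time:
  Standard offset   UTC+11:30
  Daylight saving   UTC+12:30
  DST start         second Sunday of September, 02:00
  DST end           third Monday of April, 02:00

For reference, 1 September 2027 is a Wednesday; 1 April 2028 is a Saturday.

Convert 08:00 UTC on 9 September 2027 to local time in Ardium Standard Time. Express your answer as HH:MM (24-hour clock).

19:30

1 September 2027 is a Wednesday, so the first Sunday is September 5 and the second is September 12.
1 April 2028 is a Saturday, so the first Monday is April 3 and the third is April 17.
At the standard offset (UTC+11:30), 08:00 UTC + 11h30m = 19:30 Ardium Standard Time standard time.
Daylight saving runs 12 September 2027 – 17 April 2028; the standard-time date in Ardium Standard Time, 9 September 2027, is outside that window, so Ardium Standard Time is on standard time at UTC+11:30.
08:00 UTC + 11h30m = 19:30 local.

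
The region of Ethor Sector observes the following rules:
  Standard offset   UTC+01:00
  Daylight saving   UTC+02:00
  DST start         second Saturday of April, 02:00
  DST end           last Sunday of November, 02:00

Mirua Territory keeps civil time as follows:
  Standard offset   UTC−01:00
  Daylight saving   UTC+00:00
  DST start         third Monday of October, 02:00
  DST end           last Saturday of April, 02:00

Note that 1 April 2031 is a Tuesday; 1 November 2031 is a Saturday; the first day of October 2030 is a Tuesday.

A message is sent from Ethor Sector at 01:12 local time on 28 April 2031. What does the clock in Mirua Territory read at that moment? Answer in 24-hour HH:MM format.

1 April 2031 is a Tuesday, so the first Saturday is April 5 and the second is April 12.
1 November 2031 is a Saturday, so Sundays fall on 2, 9, 16, 23, 30; the last is November 30.
28 April 2031 falls between 12 April and 30 November, so daylight saving is in effect and Ethor Sector is at UTC+02:00.
01:12 Ethor Sector − 2h = 23:12 UTC (rolling into the previous day, 27 April 2031).
1 October 2030 is a Tuesday, so the first Monday is October 7 and the third is October 21.
1 April 2031 is a Tuesday, so Saturdays fall on 5, 12, 19, 26; the last is April 26.
At the standard offset (UTC−01:00), 23:12 UTC − 1h = 22:12 Mirua Territory standard time.
Daylight saving runs 21 October 2030 – 26 April 2031; the standard-time date in Mirua Territory, 27 April 2031, is outside that window, so Mirua Territory is on standard time at UTC−01:00.
23:12 UTC − 1h = 22:12 Mirua Territory.

22:12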